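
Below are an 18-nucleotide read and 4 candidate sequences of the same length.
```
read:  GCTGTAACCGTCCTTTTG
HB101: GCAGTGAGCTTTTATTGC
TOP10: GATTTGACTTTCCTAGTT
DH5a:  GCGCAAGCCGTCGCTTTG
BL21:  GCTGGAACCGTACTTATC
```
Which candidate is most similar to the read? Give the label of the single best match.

Hamming distances to read — HB101: 9; TOP10: 8; DH5a: 6; BL21: 4.
Smallest is BL21 with 4 mismatches.

BL21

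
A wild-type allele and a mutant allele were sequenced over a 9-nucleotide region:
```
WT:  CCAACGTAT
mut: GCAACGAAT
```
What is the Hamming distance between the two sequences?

2

Comparing position by position, 2 bases differ: 1 (C/G), 7 (T/A).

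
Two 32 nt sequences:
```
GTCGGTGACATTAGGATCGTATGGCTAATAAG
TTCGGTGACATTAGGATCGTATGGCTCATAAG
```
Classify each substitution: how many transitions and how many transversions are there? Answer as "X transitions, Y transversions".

Mismatches (1-based):
position 1: G→T (purine→pyrimidine, transversion)
position 27: A→C (purine→pyrimidine, transversion)

0 transitions, 2 transversions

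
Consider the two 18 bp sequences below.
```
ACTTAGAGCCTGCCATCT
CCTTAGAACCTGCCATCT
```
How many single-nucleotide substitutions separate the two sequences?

2

Comparing position by position, 2 sites differ: 1 (A/C), 8 (G/A).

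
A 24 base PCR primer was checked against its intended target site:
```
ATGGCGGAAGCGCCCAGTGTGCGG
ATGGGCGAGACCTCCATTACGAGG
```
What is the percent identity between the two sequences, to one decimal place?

58.3%

Mismatches at positions 5, 6, 9, 10, 12, 13, 17, 19, 20, 22 (1-based): 10 of 24.
Identical positions: 14/24 = 58.33% → 58.3%.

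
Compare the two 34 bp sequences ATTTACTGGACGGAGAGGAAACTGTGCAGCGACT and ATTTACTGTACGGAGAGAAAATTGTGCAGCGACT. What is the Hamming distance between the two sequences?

Comparing position by position, 3 positions differ: 9 (G/T), 18 (G/A), 22 (C/T).

3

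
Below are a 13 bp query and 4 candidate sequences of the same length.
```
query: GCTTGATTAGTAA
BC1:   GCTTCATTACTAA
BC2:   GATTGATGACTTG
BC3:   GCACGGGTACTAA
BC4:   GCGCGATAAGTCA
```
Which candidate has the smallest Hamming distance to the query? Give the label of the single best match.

BC1

BC1 differs at 2 bases; BC2 differs at 5 bases; BC3 differs at 5 bases; BC4 differs at 4 bases. The closest is BC1.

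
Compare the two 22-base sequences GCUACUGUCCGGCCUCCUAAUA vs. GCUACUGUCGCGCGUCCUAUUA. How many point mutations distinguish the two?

4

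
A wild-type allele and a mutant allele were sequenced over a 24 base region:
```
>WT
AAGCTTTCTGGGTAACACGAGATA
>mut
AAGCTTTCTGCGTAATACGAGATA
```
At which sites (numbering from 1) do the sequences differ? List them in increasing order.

11, 16

Scanning 1-based: 11: G/C; 16: C/T.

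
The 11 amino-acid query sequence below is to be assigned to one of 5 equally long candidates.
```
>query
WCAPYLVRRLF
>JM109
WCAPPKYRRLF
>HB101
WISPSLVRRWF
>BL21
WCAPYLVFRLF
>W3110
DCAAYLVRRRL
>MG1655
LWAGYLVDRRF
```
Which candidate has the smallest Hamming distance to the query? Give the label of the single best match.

Hamming distances to query — JM109: 3; HB101: 4; BL21: 1; W3110: 4; MG1655: 5.
Smallest is BL21 with 1 mismatch.

BL21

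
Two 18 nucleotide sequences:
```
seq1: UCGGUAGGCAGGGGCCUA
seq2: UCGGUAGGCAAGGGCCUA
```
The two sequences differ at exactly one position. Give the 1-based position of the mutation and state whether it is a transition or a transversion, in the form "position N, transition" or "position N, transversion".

Position 11 changes G→A. G is a purine and A is a purine, so this is a transition.

position 11, transition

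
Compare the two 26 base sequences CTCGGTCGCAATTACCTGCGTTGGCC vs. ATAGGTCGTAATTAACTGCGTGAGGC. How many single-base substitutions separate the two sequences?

7

The sequences differ at sites 1, 3, 9, 15, 22, 23, 25 (1-based) — 7 in total.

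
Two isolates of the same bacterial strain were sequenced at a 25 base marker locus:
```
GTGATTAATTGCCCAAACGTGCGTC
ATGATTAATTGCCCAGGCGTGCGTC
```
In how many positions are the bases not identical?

3

Comparing position by position, 3 positions differ: 1 (G/A), 16 (A/G), 17 (A/G).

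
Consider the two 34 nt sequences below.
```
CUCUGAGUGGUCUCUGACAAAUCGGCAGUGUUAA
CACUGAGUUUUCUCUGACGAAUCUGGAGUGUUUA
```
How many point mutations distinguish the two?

7

Comparing position by position, 7 bases differ: 2 (U/A), 9 (G/U), 10 (G/U), 19 (A/G), 24 (G/U), 26 (C/G), 33 (A/U).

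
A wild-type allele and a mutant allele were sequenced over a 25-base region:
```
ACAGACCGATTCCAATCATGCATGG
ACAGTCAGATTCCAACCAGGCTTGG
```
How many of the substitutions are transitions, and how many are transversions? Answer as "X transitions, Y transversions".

Transitions (purine↔purine or pyrimidine↔pyrimidine): 16 T→C.
Transversions (purine↔pyrimidine): 5 A→T, 7 C→A, 19 T→G, 22 A→T.

1 transition, 4 transversions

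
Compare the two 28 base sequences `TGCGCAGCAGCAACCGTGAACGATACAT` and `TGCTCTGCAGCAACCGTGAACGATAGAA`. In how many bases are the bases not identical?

4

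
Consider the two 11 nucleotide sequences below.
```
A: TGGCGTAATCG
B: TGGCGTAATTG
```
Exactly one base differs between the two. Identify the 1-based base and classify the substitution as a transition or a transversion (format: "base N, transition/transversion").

base 10, transition

Base 10 changes C→T. C is a pyrimidine and T is a pyrimidine, so this is a transition.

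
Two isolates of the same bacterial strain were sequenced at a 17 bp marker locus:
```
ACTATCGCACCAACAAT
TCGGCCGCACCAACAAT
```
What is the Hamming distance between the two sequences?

4

Mismatches (1-based): base 1: A→T; base 3: T→G; base 4: A→G; base 5: T→C.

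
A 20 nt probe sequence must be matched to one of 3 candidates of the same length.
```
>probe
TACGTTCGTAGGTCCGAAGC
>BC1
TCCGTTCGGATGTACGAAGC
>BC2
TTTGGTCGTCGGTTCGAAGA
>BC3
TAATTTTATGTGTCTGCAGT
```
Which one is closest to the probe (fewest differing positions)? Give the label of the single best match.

BC1 differs at 4 positions; BC2 differs at 6 positions; BC3 differs at 9 positions. The closest is BC1.

BC1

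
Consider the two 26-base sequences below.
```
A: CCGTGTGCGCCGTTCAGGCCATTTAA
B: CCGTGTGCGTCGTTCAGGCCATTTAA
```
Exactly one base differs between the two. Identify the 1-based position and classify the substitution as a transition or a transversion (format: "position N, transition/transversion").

position 10, transition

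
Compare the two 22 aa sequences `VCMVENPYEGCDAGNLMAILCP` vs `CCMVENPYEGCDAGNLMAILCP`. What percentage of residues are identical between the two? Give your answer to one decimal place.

95.5%

1 position differs (1), so 21 of 22 match: 21/22 = 95.45%.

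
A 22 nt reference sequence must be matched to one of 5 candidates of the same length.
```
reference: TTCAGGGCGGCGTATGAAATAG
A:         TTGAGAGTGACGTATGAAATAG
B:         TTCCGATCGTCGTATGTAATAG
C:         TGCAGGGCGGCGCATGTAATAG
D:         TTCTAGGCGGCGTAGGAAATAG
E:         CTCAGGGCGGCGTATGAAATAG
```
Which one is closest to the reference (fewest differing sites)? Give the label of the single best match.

A differs at 4 sites; B differs at 5 sites; C differs at 3 sites; D differs at 3 sites; E differs at 1 site. The closest is E.

E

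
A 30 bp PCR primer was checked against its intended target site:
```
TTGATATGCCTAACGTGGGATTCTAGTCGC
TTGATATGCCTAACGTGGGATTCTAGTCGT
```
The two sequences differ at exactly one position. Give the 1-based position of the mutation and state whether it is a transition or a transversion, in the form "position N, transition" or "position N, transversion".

position 30, transition

The sequences differ only at position 30: C→T (pyrimidine→pyrimidine), a transition.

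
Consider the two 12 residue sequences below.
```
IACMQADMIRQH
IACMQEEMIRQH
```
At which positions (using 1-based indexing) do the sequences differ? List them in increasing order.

Scanning 1-based: 6: A/E; 7: D/E.

6, 7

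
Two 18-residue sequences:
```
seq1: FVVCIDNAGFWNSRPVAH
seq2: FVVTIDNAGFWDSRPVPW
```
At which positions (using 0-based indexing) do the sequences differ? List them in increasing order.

Scanning 0-based: 3: C/T; 11: N/D; 16: A/P; 17: H/W.

3, 11, 16, 17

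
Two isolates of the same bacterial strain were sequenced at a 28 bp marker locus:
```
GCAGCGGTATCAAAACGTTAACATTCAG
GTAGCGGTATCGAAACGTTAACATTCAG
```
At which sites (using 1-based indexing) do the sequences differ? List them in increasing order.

Scanning 1-based: 2: C/T; 12: A/G.

2, 12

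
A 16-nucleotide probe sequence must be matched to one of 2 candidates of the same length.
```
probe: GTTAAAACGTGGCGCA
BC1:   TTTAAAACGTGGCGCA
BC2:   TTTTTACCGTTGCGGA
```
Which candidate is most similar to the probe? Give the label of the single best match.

BC1

BC1 differs at 1 site; BC2 differs at 6 sites. The closest is BC1.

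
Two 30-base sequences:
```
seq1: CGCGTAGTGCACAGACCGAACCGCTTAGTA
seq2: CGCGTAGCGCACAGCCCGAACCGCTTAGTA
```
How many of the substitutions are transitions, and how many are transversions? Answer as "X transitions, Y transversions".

Mismatches (1-based):
site 8: T→C (pyrimidine→pyrimidine, transition)
site 15: A→C (purine→pyrimidine, transversion)

1 transition, 1 transversion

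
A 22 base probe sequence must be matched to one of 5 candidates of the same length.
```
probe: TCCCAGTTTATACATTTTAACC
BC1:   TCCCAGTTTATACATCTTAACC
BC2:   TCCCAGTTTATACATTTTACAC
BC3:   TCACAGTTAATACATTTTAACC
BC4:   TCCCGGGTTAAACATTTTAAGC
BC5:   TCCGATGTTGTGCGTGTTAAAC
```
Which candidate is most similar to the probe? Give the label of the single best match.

Hamming distances to probe — BC1: 1; BC2: 2; BC3: 2; BC4: 4; BC5: 8.
Smallest is BC1 with 1 mismatch.

BC1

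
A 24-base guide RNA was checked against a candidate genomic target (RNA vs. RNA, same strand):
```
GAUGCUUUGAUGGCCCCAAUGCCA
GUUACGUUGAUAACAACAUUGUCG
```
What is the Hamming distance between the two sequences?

10

The sequences differ at sites 2, 4, 6, 12, 13, 15, 16, 19, 22, 24 (1-based) — 10 in total.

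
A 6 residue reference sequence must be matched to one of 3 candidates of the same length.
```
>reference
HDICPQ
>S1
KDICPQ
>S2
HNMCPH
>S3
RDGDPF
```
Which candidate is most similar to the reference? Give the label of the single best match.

S1 differs at 1 position; S2 differs at 3 positions; S3 differs at 4 positions. The closest is S1.

S1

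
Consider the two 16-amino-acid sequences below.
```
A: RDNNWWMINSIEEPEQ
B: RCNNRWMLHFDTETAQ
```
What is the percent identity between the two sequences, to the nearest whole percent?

Mismatches at positions 2, 5, 8, 9, 10, 11, 12, 14, 15 (1-based): 9 of 16.
Identical positions: 7/16 = 43.75% → 44%.

44%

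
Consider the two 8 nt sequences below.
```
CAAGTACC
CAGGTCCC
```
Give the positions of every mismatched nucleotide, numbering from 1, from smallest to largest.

3, 6

Differences at position 3 (A→G), position 6 (A→C).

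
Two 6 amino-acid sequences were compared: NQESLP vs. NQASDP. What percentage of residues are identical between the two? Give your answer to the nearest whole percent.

67%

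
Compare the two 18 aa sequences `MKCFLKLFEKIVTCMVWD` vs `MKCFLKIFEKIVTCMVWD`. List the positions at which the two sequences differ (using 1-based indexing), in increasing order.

7

Scanning 1-based: 7: L/I.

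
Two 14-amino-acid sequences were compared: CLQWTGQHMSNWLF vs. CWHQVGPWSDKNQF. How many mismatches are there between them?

11

Comparing position by position, 11 residues differ: 2 (L/W), 3 (Q/H), 4 (W/Q), 5 (T/V), 7 (Q/P), 8 (H/W), 9 (M/S), 10 (S/D), 11 (N/K), 12 (W/N), 13 (L/Q).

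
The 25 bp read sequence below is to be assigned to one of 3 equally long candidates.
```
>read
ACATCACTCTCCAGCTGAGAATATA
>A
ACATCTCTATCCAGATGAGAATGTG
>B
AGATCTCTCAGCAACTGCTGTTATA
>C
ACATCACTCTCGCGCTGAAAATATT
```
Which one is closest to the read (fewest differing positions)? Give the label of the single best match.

C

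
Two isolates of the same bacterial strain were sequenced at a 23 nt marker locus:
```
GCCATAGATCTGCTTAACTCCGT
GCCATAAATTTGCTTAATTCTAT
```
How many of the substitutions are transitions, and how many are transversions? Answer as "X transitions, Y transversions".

5 transitions, 0 transversions

Mismatches (1-based):
site 7: G→A (purine→purine, transition)
site 10: C→T (pyrimidine→pyrimidine, transition)
site 18: C→T (pyrimidine→pyrimidine, transition)
site 21: C→T (pyrimidine→pyrimidine, transition)
site 22: G→A (purine→purine, transition)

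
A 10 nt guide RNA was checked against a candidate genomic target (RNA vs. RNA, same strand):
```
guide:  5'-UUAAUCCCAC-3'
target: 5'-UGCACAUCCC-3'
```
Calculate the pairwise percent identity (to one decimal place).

40.0%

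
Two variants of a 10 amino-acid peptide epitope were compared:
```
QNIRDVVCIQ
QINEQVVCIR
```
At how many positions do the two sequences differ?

5

The sequences differ at positions 2, 3, 4, 5, 10 (1-based) — 5 in total.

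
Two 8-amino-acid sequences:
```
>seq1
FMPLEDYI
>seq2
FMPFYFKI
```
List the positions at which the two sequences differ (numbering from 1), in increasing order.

Scanning 1-based: 4: L/F; 5: E/Y; 6: D/F; 7: Y/K.

4, 5, 6, 7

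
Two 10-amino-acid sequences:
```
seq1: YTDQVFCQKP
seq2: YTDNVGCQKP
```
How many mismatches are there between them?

Comparing position by position, 2 positions differ: 4 (Q/N), 6 (F/G).

2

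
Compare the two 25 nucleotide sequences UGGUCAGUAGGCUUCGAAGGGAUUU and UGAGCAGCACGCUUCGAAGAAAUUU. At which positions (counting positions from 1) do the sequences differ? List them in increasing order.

Scanning 1-based: 3: G/A; 4: U/G; 8: U/C; 10: G/C; 20: G/A; 21: G/A.

3, 4, 8, 10, 20, 21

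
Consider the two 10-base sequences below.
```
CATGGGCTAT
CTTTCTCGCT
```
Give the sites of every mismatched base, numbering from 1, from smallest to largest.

2, 4, 5, 6, 8, 9

Scanning 1-based: 2: A/T; 4: G/T; 5: G/C; 6: G/T; 8: T/G; 9: A/C.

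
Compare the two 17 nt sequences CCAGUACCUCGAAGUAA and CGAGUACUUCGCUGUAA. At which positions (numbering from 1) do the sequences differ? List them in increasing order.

2, 8, 12, 13

Differences at position 2 (C→G), position 8 (C→U), position 12 (A→C), position 13 (A→U).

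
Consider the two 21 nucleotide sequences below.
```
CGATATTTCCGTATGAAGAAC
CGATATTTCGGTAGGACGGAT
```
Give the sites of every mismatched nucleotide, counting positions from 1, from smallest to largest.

Scanning 1-based: 10: C/G; 14: T/G; 17: A/C; 19: A/G; 21: C/T.

10, 14, 17, 19, 21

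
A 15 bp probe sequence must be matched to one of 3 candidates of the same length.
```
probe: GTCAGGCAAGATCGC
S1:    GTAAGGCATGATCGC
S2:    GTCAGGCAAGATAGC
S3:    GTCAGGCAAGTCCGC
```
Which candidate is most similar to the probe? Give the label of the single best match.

Hamming distances to probe — S1: 2; S2: 1; S3: 2.
Smallest is S2 with 1 mismatch.

S2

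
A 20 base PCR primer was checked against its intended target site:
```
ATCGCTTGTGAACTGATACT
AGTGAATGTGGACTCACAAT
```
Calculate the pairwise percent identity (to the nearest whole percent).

8 positions differ (2, 3, 5, 6, 11, 15, 17, 19), so 12 of 20 match: 12/20 = 60%.

60%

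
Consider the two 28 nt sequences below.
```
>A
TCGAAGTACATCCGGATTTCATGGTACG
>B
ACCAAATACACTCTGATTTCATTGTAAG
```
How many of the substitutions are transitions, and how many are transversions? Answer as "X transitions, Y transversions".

Mismatches (1-based):
site 1: T→A (pyrimidine→purine, transversion)
site 3: G→C (purine→pyrimidine, transversion)
site 6: G→A (purine→purine, transition)
site 11: T→C (pyrimidine→pyrimidine, transition)
site 12: C→T (pyrimidine→pyrimidine, transition)
site 14: G→T (purine→pyrimidine, transversion)
site 23: G→T (purine→pyrimidine, transversion)
site 27: C→A (pyrimidine→purine, transversion)

3 transitions, 5 transversions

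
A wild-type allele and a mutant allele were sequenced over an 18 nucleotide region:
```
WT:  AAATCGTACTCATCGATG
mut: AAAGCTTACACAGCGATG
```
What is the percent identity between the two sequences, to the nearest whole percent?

78%

4 positions differ (4, 6, 10, 13), so 14 of 18 match: 14/18 = 77.78%.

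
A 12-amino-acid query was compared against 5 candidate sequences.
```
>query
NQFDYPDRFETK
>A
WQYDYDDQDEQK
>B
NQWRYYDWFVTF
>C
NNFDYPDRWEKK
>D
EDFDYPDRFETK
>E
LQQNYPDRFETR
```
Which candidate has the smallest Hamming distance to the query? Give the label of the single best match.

Hamming distances to query — A: 6; B: 6; C: 3; D: 2; E: 4.
Smallest is D with 2 mismatches.

D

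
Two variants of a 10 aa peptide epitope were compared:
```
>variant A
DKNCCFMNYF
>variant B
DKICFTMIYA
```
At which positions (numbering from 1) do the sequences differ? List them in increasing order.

3, 5, 6, 8, 10

Differences at position 3 (N→I), position 5 (C→F), position 6 (F→T), position 8 (N→I), position 10 (F→A).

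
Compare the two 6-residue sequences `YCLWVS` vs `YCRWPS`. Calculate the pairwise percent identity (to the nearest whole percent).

67%

Mismatches at positions 3, 5 (1-based): 2 of 6.
Identical positions: 4/6 = 66.67% → 67%.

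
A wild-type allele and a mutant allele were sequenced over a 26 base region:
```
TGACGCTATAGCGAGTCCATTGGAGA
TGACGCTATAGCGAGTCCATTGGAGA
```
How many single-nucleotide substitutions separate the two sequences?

0

No positions differ; the sequences are identical.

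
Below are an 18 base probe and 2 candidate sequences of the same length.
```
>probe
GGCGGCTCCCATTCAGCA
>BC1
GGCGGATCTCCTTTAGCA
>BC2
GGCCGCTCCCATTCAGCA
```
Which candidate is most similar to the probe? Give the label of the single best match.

BC1 differs at 4 bases; BC2 differs at 1 base. The closest is BC2.

BC2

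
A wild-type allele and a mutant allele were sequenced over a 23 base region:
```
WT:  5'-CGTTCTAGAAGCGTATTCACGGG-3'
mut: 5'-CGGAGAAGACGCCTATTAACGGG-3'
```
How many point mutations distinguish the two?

7

Mismatches (1-based): site 3: T→G; site 4: T→A; site 5: C→G; site 6: T→A; site 10: A→C; site 13: G→C; site 18: C→A.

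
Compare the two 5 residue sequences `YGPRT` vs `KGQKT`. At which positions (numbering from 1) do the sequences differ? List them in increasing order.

Differences at position 1 (Y→K), position 3 (P→Q), position 4 (R→K).

1, 3, 4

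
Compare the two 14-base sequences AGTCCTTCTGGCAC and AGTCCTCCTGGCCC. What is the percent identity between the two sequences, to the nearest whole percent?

86%

2 positions differ (7, 13), so 12 of 14 match: 12/14 = 85.71%.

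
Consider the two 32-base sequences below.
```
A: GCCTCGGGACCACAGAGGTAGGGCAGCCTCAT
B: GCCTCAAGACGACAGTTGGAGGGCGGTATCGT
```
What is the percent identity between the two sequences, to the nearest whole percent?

69%

Mismatches at positions 6, 7, 11, 16, 17, 19, 25, 27, 28, 31 (1-based): 10 of 32.
Identical positions: 22/32 = 68.75% → 69%.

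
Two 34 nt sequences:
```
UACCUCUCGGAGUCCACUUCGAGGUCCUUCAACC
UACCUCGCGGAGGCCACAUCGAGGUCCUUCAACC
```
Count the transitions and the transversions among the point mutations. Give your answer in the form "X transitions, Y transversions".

0 transitions, 3 transversions

Transitions (purine↔purine or pyrimidine↔pyrimidine): none.
Transversions (purine↔pyrimidine): 7 U→G, 13 U→G, 18 U→A.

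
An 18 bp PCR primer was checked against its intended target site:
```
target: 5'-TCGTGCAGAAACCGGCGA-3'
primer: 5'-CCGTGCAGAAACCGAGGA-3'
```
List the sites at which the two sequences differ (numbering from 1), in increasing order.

Scanning 1-based: 1: T/C; 15: G/A; 16: C/G.

1, 15, 16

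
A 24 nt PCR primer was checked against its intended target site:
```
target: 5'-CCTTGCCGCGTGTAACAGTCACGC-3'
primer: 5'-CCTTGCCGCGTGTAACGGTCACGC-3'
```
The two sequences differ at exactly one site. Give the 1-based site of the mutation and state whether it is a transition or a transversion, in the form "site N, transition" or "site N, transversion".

site 17, transition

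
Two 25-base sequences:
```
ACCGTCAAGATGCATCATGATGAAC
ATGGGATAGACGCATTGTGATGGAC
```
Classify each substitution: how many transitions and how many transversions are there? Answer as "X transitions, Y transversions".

5 transitions, 4 transversions

Mismatches (1-based):
site 2: C→T (pyrimidine→pyrimidine, transition)
site 3: C→G (pyrimidine→purine, transversion)
site 5: T→G (pyrimidine→purine, transversion)
site 6: C→A (pyrimidine→purine, transversion)
site 7: A→T (purine→pyrimidine, transversion)
site 11: T→C (pyrimidine→pyrimidine, transition)
site 16: C→T (pyrimidine→pyrimidine, transition)
site 17: A→G (purine→purine, transition)
site 23: A→G (purine→purine, transition)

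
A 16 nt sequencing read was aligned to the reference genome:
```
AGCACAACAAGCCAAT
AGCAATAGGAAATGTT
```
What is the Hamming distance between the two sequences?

9

Comparing position by position, 9 sites differ: 5 (C/A), 6 (A/T), 8 (C/G), 9 (A/G), 11 (G/A), 12 (C/A), 13 (C/T), 14 (A/G), 15 (A/T).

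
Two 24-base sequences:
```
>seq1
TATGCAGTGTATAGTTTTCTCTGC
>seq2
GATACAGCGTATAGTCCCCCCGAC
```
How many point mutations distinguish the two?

Comparing position by position, 9 positions differ: 1 (T/G), 4 (G/A), 8 (T/C), 16 (T/C), 17 (T/C), 18 (T/C), 20 (T/C), 22 (T/G), 23 (G/A).

9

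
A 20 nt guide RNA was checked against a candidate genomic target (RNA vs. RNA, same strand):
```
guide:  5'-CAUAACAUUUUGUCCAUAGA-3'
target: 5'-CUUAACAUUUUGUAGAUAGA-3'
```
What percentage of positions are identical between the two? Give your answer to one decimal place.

3 positions differ (2, 14, 15), so 17 of 20 match: 17/20 = 85%.

85.0%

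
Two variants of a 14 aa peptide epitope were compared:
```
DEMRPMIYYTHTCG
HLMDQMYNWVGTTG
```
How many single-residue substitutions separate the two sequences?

Comparing position by position, 10 residues differ: 1 (D/H), 2 (E/L), 4 (R/D), 5 (P/Q), 7 (I/Y), 8 (Y/N), 9 (Y/W), 10 (T/V), 11 (H/G), 13 (C/T).

10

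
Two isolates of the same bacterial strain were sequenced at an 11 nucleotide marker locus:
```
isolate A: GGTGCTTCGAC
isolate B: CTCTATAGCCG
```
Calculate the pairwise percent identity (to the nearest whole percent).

9%

Mismatches at positions 1, 2, 3, 4, 5, 7, 8, 9, 10, 11 (1-based): 10 of 11.
Identical positions: 1/11 = 9.091% → 9%.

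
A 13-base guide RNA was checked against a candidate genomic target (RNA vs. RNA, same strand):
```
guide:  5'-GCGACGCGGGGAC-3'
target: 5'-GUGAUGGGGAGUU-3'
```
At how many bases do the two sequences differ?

6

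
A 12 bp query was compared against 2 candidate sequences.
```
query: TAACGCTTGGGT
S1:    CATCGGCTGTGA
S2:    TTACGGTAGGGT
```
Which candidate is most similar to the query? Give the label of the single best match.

S1 differs at 6 positions; S2 differs at 3 positions. The closest is S2.

S2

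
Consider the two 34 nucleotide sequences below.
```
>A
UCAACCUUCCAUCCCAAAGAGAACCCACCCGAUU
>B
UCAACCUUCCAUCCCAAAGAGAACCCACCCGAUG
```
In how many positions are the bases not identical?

1

Mismatches (1-based): position 34: U→G.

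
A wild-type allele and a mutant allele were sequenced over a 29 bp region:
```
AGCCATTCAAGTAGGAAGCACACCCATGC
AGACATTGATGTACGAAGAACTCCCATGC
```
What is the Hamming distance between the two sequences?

6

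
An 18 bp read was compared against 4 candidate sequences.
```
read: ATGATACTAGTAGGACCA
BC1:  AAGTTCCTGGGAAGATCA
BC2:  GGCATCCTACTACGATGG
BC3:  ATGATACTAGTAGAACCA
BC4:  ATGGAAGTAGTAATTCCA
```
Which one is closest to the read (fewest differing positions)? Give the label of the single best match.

BC3

BC1 differs at 7 positions; BC2 differs at 9 positions; BC3 differs at 1 position; BC4 differs at 6 positions. The closest is BC3.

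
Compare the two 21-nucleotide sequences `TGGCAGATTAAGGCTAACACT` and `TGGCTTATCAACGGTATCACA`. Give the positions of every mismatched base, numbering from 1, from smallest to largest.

5, 6, 9, 12, 14, 17, 21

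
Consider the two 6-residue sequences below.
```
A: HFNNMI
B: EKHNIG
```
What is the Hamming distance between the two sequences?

5

Comparing position by position, 5 positions differ: 1 (H/E), 2 (F/K), 3 (N/H), 5 (M/I), 6 (I/G).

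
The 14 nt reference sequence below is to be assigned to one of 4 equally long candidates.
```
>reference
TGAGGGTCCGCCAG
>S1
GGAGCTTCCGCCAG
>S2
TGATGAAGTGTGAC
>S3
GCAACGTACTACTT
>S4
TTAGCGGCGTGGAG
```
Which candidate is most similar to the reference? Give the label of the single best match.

S1

Hamming distances to reference — S1: 3; S2: 8; S3: 9; S4: 7.
Smallest is S1 with 3 mismatches.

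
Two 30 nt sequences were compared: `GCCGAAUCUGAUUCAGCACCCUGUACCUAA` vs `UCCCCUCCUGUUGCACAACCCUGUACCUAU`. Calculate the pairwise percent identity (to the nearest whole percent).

Mismatches at positions 1, 4, 5, 6, 7, 11, 13, 16, 17, 30 (1-based): 10 of 30.
Identical positions: 20/30 = 66.67% → 67%.

67%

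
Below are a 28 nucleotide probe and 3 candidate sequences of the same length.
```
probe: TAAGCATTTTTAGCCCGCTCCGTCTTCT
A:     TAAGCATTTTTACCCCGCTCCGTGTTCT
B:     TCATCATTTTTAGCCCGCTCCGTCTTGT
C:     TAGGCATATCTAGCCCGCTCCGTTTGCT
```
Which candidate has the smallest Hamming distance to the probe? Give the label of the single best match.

Hamming distances to probe — A: 2; B: 3; C: 5.
Smallest is A with 2 mismatches.

A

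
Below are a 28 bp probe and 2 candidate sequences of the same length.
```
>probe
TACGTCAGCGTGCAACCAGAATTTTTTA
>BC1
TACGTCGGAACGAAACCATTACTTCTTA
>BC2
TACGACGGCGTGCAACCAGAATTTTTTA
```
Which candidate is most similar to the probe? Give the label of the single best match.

BC2

Hamming distances to probe — BC1: 9; BC2: 2.
Smallest is BC2 with 2 mismatches.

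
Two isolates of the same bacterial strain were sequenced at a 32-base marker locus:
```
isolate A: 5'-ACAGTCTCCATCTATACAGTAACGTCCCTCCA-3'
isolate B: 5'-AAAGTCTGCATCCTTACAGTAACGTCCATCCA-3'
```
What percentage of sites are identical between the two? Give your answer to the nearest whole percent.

84%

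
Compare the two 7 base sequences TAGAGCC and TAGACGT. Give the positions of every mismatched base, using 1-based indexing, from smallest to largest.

Differences at position 5 (G→C), position 6 (C→G), position 7 (C→T).

5, 6, 7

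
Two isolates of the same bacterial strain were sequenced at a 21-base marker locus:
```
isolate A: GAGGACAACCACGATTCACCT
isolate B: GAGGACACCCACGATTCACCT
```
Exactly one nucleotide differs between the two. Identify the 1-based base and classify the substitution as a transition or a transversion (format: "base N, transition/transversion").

The sequences differ only at base 8: A→C (purine→pyrimidine), a transversion.

base 8, transversion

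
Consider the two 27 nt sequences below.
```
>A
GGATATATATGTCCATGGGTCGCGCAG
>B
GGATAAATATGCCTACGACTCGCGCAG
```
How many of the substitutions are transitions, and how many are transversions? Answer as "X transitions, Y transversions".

4 transitions, 2 transversions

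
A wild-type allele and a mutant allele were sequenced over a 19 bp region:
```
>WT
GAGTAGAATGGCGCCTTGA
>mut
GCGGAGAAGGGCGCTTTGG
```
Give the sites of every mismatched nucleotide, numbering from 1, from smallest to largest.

2, 4, 9, 15, 19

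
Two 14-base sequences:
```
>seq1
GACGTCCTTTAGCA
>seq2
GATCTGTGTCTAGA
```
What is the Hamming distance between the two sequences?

9

The sequences differ at positions 3, 4, 6, 7, 8, 10, 11, 12, 13 (1-based) — 9 in total.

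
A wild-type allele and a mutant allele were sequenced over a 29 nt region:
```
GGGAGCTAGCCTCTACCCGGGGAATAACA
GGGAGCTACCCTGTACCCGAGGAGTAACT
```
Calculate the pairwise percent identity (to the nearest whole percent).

Mismatches at positions 9, 13, 20, 24, 29 (1-based): 5 of 29.
Identical positions: 24/29 = 82.76% → 83%.

83%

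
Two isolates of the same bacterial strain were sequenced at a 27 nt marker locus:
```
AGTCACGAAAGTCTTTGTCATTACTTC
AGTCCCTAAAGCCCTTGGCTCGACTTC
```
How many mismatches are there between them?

8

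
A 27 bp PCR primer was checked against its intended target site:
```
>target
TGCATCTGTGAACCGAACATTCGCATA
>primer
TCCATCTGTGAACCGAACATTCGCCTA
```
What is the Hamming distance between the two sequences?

Mismatches (1-based): position 2: G→C; position 25: A→C.

2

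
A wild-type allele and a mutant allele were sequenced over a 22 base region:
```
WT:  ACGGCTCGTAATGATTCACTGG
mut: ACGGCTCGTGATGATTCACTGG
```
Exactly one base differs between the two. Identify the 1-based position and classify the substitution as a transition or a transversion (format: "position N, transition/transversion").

position 10, transition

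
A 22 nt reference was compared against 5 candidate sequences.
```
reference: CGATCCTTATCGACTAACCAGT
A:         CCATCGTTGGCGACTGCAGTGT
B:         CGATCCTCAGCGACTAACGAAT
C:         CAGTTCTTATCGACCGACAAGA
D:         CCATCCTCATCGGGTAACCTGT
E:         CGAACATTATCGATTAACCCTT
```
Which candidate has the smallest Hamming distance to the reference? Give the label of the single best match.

A differs at 9 sites; B differs at 4 sites; C differs at 7 sites; D differs at 5 sites; E differs at 5 sites. The closest is B.

B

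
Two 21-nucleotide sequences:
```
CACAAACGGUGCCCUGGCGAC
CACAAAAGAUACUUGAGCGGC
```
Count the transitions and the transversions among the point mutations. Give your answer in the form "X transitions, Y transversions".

Transitions (purine↔purine or pyrimidine↔pyrimidine): 9 G→A, 11 G→A, 13 C→U, 14 C→U, 16 G→A, 20 A→G.
Transversions (purine↔pyrimidine): 7 C→A, 15 U→G.

6 transitions, 2 transversions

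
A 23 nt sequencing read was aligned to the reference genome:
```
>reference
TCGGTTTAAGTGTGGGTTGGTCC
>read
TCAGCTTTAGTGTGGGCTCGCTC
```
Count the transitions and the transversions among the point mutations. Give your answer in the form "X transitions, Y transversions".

5 transitions, 2 transversions

Mismatches (1-based):
site 3: G→A (purine→purine, transition)
site 5: T→C (pyrimidine→pyrimidine, transition)
site 8: A→T (purine→pyrimidine, transversion)
site 17: T→C (pyrimidine→pyrimidine, transition)
site 19: G→C (purine→pyrimidine, transversion)
site 21: T→C (pyrimidine→pyrimidine, transition)
site 22: C→T (pyrimidine→pyrimidine, transition)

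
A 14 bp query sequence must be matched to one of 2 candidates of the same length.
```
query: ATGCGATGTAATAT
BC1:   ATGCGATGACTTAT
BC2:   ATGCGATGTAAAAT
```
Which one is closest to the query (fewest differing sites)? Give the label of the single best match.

BC2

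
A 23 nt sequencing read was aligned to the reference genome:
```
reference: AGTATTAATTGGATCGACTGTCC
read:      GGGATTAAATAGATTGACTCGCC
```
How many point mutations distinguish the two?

7

Comparing position by position, 7 positions differ: 1 (A/G), 3 (T/G), 9 (T/A), 11 (G/A), 15 (C/T), 20 (G/C), 21 (T/G).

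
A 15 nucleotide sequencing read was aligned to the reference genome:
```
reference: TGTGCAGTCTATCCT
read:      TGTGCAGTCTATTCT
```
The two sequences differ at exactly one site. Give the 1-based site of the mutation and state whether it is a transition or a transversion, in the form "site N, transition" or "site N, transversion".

site 13, transition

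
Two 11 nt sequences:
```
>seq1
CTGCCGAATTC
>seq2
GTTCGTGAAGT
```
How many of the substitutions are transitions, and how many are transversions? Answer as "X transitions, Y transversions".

2 transitions, 6 transversions

Transitions (purine↔purine or pyrimidine↔pyrimidine): 7 A→G, 11 C→T.
Transversions (purine↔pyrimidine): 1 C→G, 3 G→T, 5 C→G, 6 G→T, 9 T→A, 10 T→G.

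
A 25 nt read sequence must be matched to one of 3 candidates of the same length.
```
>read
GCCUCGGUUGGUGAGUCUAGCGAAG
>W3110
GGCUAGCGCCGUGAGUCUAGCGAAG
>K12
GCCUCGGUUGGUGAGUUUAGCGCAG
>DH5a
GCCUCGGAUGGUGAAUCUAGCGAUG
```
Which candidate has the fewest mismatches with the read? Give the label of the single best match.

K12

W3110 differs at 6 bases; K12 differs at 2 bases; DH5a differs at 3 bases. The closest is K12.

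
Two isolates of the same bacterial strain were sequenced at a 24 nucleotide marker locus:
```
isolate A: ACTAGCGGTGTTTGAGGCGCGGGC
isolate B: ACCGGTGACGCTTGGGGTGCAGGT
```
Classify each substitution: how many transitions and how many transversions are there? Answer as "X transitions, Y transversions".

Mismatches (1-based):
site 3: T→C (pyrimidine→pyrimidine, transition)
site 4: A→G (purine→purine, transition)
site 6: C→T (pyrimidine→pyrimidine, transition)
site 8: G→A (purine→purine, transition)
site 9: T→C (pyrimidine→pyrimidine, transition)
site 11: T→C (pyrimidine→pyrimidine, transition)
site 15: A→G (purine→purine, transition)
site 18: C→T (pyrimidine→pyrimidine, transition)
site 21: G→A (purine→purine, transition)
site 24: C→T (pyrimidine→pyrimidine, transition)

10 transitions, 0 transversions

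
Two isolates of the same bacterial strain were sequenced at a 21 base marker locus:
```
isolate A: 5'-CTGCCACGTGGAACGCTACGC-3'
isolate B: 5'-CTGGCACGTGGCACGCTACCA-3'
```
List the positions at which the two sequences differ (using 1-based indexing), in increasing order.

Differences at position 4 (C→G), position 12 (A→C), position 20 (G→C), position 21 (C→A).

4, 12, 20, 21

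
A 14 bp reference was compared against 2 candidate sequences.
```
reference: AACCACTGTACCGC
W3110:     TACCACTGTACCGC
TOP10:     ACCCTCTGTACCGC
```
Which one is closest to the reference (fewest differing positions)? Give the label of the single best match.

W3110

W3110 differs at 1 position; TOP10 differs at 2 positions. The closest is W3110.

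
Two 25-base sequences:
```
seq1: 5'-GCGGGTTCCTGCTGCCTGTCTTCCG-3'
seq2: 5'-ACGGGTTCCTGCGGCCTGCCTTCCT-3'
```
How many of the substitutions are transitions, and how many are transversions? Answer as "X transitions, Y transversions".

2 transitions, 2 transversions

Transitions (purine↔purine or pyrimidine↔pyrimidine): 1 G→A, 19 T→C.
Transversions (purine↔pyrimidine): 13 T→G, 25 G→T.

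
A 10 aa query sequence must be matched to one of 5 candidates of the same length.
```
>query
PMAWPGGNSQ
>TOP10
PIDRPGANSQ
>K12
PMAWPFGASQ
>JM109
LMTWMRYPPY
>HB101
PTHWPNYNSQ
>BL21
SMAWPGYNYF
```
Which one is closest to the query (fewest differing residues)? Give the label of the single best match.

K12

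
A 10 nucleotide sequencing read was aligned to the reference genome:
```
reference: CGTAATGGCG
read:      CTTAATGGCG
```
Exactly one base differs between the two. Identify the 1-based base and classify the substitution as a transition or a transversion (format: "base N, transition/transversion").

Base 2 changes G→T. G is a purine and T is a pyrimidine, so this is a transversion.

base 2, transversion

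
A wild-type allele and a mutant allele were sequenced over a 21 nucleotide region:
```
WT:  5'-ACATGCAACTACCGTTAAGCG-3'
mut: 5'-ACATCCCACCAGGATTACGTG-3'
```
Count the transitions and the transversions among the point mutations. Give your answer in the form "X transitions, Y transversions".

Mismatches (1-based):
position 5: G→C (purine→pyrimidine, transversion)
position 7: A→C (purine→pyrimidine, transversion)
position 10: T→C (pyrimidine→pyrimidine, transition)
position 12: C→G (pyrimidine→purine, transversion)
position 13: C→G (pyrimidine→purine, transversion)
position 14: G→A (purine→purine, transition)
position 18: A→C (purine→pyrimidine, transversion)
position 20: C→T (pyrimidine→pyrimidine, transition)

3 transitions, 5 transversions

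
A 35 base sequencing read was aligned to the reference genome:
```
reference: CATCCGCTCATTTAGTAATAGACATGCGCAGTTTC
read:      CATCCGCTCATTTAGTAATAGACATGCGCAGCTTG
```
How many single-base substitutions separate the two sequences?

2

Mismatches (1-based): position 32: T→C; position 35: C→G.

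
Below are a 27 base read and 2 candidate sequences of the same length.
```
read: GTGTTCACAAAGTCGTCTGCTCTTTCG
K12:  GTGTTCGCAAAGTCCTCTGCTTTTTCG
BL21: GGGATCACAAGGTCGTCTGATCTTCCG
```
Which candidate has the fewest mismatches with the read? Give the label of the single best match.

Hamming distances to read — K12: 3; BL21: 5.
Smallest is K12 with 3 mismatches.

K12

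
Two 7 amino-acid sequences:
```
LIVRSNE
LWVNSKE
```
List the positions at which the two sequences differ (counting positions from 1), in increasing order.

2, 4, 6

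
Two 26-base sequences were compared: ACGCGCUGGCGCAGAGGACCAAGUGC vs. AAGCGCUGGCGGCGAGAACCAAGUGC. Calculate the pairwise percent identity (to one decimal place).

4 positions differ (2, 12, 13, 17), so 22 of 26 match: 22/26 = 84.62%.

84.6%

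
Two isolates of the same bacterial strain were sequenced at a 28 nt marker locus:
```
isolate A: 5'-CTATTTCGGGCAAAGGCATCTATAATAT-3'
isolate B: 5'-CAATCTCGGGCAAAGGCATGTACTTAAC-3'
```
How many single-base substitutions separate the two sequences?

8

Comparing position by position, 8 bases differ: 2 (T/A), 5 (T/C), 20 (C/G), 23 (T/C), 24 (A/T), 25 (A/T), 26 (T/A), 28 (T/C).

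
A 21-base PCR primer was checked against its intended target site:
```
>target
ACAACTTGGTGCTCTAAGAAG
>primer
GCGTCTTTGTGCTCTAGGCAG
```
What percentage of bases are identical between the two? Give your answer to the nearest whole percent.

6 positions differ (1, 3, 4, 8, 17, 19), so 15 of 21 match: 15/21 = 71.43%.

71%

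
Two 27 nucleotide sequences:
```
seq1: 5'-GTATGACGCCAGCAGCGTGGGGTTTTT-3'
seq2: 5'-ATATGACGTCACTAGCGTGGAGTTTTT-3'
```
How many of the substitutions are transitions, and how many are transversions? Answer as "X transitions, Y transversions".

Transitions (purine↔purine or pyrimidine↔pyrimidine): 1 G→A, 9 C→T, 13 C→T, 21 G→A.
Transversions (purine↔pyrimidine): 12 G→C.

4 transitions, 1 transversion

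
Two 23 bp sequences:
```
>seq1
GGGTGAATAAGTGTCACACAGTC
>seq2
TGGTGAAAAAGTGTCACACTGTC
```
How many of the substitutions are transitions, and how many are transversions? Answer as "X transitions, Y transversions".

Transitions (purine↔purine or pyrimidine↔pyrimidine): none.
Transversions (purine↔pyrimidine): 1 G→T, 8 T→A, 20 A→T.

0 transitions, 3 transversions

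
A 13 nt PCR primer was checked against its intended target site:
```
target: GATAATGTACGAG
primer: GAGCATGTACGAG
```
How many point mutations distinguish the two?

2

The sequences differ at bases 3, 4 (1-based) — 2 in total.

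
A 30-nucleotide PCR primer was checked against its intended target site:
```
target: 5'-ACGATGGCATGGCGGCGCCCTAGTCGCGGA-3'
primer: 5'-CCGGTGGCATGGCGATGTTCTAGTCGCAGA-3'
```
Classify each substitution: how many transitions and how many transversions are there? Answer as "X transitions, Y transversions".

Mismatches (1-based):
site 1: A→C (purine→pyrimidine, transversion)
site 4: A→G (purine→purine, transition)
site 15: G→A (purine→purine, transition)
site 16: C→T (pyrimidine→pyrimidine, transition)
site 18: C→T (pyrimidine→pyrimidine, transition)
site 19: C→T (pyrimidine→pyrimidine, transition)
site 28: G→A (purine→purine, transition)

6 transitions, 1 transversion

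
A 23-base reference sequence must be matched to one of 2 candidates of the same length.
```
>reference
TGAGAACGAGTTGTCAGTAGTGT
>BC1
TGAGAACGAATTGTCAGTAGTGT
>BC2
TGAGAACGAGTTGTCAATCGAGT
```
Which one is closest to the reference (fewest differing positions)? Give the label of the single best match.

BC1 differs at 1 position; BC2 differs at 3 positions. The closest is BC1.

BC1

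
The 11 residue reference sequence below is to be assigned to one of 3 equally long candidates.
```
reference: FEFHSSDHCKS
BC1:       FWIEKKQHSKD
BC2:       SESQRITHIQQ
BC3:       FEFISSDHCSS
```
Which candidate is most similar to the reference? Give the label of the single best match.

Hamming distances to reference — BC1: 8; BC2: 9; BC3: 2.
Smallest is BC3 with 2 mismatches.

BC3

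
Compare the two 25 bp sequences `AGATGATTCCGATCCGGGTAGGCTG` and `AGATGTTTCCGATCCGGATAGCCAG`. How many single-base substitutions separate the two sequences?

4

Mismatches (1-based): site 6: A→T; site 18: G→A; site 22: G→C; site 24: T→A.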